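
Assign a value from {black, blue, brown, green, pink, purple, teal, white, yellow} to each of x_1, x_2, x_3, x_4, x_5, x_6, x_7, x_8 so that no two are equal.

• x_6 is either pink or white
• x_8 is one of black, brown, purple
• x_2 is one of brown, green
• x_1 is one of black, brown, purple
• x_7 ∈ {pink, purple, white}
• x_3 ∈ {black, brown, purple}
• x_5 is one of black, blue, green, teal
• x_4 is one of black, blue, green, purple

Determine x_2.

green

The 8 variables draw from only 8 values {black, blue, brown, green, pink, purple, teal, white}, so each is used; only x_5 can be teal, hence x_5 = teal.
The 7 still-open variables together cover exactly {black, blue, brown, green, pink, purple, white} — 7 values for 7 variables — and blue appears only in x_4's list, so x_4 = blue.
The 6 still-open variables draw from only 6 values {black, brown, green, pink, purple, white}, so each is used; only x_2 can be green, hence x_2 = green.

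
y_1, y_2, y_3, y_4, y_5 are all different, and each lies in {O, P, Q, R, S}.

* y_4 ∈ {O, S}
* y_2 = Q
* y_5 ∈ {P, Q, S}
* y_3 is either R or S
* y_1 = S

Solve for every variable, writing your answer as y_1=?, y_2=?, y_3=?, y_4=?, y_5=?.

y_1's domain is down to {S}, so y_1 = S. Strike S from y_3, y_4, y_5.
y_2 has just one choice, so y_2 = Q. Remove Q from y_5.
y_3 has just one choice, so y_3 = R.
y_4 has just one choice, so y_4 = O.
y_5's domain is down to {P}, so y_5 = P.

y_1=S, y_2=Q, y_3=R, y_4=O, y_5=P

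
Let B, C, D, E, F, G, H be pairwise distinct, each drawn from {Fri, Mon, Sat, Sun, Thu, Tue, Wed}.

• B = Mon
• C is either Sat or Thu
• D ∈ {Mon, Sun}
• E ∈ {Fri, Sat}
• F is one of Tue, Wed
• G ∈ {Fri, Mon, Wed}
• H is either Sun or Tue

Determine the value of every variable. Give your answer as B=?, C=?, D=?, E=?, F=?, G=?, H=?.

B=Mon, C=Thu, D=Sun, E=Sat, F=Wed, G=Fri, H=Tue

B has just one choice, so B = Mon. Remove Mon from D, G.
D has just one choice, so D = Sun. So H can't be Sun.
H must be Tue (only option left). So F can't be Tue.
F has just one choice, so F = Wed. Strike Wed from G.
That leaves G = Fri. Strike Fri from E.
E's domain is down to {Sat}, so E = Sat. So C can't be Sat.
C's domain is down to {Thu}, so C = Thu.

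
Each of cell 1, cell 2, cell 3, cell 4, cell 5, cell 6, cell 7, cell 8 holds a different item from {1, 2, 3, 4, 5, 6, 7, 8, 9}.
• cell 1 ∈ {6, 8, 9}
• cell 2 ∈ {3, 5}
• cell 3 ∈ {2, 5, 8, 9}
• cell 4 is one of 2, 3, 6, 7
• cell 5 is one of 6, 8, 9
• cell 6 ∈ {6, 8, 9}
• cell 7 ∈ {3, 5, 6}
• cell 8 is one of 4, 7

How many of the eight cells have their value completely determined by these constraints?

3

Among the 8 variables, 4 fits only cell 8 (and all 8 values in {2, 3, 4, 5, 6, 7, 8, 9} must be used), so cell 8 = 4.
The 7 still-open variables together cover exactly {2, 3, 5, 6, 7, 8, 9} — 7 values for 7 variables — and 7 appears only in cell 4's list, so cell 4 = 7.
The 6 still-open variables together cover exactly {2, 3, 5, 6, 8, 9} — 6 values for 6 variables — and 2 appears only in cell 3's list, so cell 3 = 2.
cell 1, cell 5, cell 6 share exactly the 3 values {6, 8, 9}; by pigeonhole those values go to them, so strike 6, 8, 9 from cell 7.
Determined: cell 3=2, cell 4=7, cell 8=4. The other cells each still have more than one consistent value. That makes 3.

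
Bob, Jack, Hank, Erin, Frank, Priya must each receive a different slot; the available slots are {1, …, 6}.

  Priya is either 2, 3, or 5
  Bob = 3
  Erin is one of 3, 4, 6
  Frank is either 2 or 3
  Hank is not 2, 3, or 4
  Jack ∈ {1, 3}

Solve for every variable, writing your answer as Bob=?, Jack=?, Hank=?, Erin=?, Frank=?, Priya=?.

Bob has just one choice, so Bob = 3. So Jack, Erin, Frank, Priya can't be 3.
Jack must be 1 (only option left). Remove 1 from Hank.
That leaves Frank = 2. Eliminate 2 elsewhere: Priya.
That leaves Priya = 5. Eliminate 5 elsewhere: Hank.
Hank must be 6 (only option left). So Erin can't be 6.
Erin has just one choice, so Erin = 4.

Bob=3, Jack=1, Hank=6, Erin=4, Frank=2, Priya=5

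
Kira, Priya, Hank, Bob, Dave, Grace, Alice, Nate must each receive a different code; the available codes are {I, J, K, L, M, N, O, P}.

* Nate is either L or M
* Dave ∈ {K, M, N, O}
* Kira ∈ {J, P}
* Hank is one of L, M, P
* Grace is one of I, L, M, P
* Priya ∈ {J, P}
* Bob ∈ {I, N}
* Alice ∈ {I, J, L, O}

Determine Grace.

I

Among the 8 variables, K fits only Dave (and all 8 values in {I, J, K, L, M, N, O, P} must be used), so Dave = K.
Among the 7 still-open variables, N fits only Bob (and all 7 values in {I, J, L, M, N, O, P} must be used), so Bob = N.
Among the 6 still-open variables, O fits only Alice (and all 6 values in {I, J, L, M, O, P} must be used), so Alice = O.
The 5 still-open variables draw from only 5 values {I, J, L, M, P}, so each is used; only Grace can be I, hence Grace = I.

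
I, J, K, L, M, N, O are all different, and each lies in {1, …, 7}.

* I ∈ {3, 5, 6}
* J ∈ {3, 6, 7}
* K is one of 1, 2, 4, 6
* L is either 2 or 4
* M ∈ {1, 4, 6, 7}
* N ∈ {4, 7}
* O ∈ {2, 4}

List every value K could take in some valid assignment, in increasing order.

1, 6

The 7 variables draw from only 7 values {1, 2, 3, 4, 5, 6, 7}, so each is used; only I can be 5, hence I = 5.
The 6 still-open variables draw from only 6 values {1, 2, 3, 4, 6, 7}, so each is used; only J can be 3, hence J = 3.
L and O share exactly the 2 values {2, 4}; by pigeonhole those values go to them, so strike 2, 4 from K, M, N.
That leaves N = 7. Strike 7 from M.
No further eliminations apply; K can still be any of 1, 6.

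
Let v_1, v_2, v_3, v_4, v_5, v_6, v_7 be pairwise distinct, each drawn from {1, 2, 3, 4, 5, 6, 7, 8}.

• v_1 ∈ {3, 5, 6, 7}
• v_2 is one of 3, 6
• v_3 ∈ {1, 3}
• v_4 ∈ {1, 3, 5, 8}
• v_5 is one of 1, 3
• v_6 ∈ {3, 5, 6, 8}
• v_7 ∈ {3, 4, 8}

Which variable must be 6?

The 7 variables draw from only 7 values {1, 3, 4, 5, 6, 7, 8}, so each is used; only v_7 can be 4, hence v_7 = 4.
Among the 6 still-open variables, 7 fits only v_1 (and all 6 values in {1, 3, 5, 6, 7, 8} must be used), so v_1 = 7.
The 2 variables v_3 and v_5 are confined to {1, 3}, which locks those values in; drop them from v_2, v_4, v_6.
So 6 goes to v_2.

v_2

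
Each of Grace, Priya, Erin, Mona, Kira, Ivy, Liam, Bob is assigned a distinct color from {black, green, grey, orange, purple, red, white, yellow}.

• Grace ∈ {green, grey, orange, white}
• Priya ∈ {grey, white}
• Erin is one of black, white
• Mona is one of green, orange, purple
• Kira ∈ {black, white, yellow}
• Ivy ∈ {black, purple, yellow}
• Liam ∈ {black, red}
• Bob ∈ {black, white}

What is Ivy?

The 8 variables together cover exactly {black, green, grey, orange, purple, red, white, yellow} — 8 values for 8 variables — and red appears only in Liam's list, so Liam = red.
The 2 variables Erin and Bob are confined to {black, white}, which locks those values in; drop them from Grace, Priya, Kira, Ivy.
Priya's domain is down to {grey}, so Priya = grey. So Grace can't be grey.
Kira must be yellow (only option left). Eliminate yellow elsewhere: Ivy.
So Ivy = purple.

purple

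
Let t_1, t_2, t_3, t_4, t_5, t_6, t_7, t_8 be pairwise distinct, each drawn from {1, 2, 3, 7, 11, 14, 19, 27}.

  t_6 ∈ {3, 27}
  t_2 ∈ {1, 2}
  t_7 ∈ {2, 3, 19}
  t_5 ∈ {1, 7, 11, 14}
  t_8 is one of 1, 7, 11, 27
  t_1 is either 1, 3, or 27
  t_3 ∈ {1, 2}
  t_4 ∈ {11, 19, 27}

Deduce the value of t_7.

19

The 8 variables draw from only 8 values {1, 2, 3, 7, 11, 14, 19, 27}, so each is used; only t_5 can be 14, hence t_5 = 14.
The 7 still-open variables draw from only 7 values {1, 2, 3, 7, 11, 19, 27}, so each is used; only t_8 can be 7, hence t_8 = 7.
The 6 still-open variables draw from only 6 values {1, 2, 3, 11, 19, 27}, so each is used; only t_4 can be 11, hence t_4 = 11.
The 5 still-open variables draw from only 5 values {1, 2, 3, 19, 27}, so each is used; only t_7 can be 19, hence t_7 = 19.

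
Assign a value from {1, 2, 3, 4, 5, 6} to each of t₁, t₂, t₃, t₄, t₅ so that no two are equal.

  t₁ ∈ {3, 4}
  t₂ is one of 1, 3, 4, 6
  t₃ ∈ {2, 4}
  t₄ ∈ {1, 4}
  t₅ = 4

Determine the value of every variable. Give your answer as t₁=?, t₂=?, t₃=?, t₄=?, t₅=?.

t₅ must be 4 (only option left). Remove 4 from t₁, t₂, t₃, t₄.
t₁'s domain is down to {3}, so t₁ = 3. So t₂ can't be 3.
t₃ has just one choice, so t₃ = 2.
t₄ must be 1 (only option left). Strike 1 from t₂.
That leaves t₂ = 6.

t₁=3, t₂=6, t₃=2, t₄=1, t₅=4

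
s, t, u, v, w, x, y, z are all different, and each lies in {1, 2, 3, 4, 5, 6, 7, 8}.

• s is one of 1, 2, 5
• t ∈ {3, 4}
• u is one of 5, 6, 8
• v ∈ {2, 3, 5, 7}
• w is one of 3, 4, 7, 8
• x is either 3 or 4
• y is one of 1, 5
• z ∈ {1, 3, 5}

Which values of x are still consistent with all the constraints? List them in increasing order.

The 8 variables draw from only 8 values {1, 2, 3, 4, 5, 6, 7, 8}, so each is used; only u can be 6, hence u = 6.
The 7 still-open variables together cover exactly {1, 2, 3, 4, 5, 7, 8} — 7 values for 7 variables — and 8 appears only in w's list, so w = 8.
The 6 still-open variables together cover exactly {1, 2, 3, 4, 5, 7} — 6 values for 6 variables — and 7 appears only in v's list, so v = 7.
Among the 5 still-open variables, 2 fits only s (and all 5 values in {1, 2, 3, 4, 5} must be used), so s = 2.
t and x share exactly the 2 values {3, 4}; by pigeonhole those values go to them, so strike 3, 4 from z.
No further eliminations apply; x can still be any of 3, 4.

3, 4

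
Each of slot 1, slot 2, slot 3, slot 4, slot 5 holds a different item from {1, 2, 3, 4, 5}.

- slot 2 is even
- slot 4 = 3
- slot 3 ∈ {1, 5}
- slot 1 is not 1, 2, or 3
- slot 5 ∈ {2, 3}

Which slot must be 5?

slot 1

slot 4 has just one choice, so slot 4 = 3. Remove 3 from slot 5.
slot 5 has just one choice, so slot 5 = 2. Remove 2 from slot 2.
That leaves slot 2 = 4. So slot 1 can't be 4.
So 5 goes to slot 1.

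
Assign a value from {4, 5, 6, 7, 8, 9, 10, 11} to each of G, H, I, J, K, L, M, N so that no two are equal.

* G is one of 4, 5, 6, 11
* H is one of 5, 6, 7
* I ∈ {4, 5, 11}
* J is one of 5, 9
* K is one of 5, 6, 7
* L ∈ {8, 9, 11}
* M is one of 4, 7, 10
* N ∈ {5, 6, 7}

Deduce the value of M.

The 8 variables draw from only 8 values {4, 5, 6, 7, 8, 9, 10, 11}, so each is used; only L can be 8, hence L = 8.
The 7 still-open variables draw from only 7 values {4, 5, 6, 7, 9, 10, 11}, so each is used; only J can be 9, hence J = 9.
The 6 still-open variables together cover exactly {4, 5, 6, 7, 10, 11} — 6 values for 6 variables — and 10 appears only in M's list, so M = 10.

10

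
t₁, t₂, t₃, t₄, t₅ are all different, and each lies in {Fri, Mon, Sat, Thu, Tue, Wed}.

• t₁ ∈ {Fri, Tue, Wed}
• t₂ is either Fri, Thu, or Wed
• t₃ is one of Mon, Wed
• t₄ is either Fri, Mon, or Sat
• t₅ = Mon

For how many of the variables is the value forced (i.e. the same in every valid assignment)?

2

t₅ has just one choice, so t₅ = Mon. Remove Mon from t₃, t₄.
t₃ must be Wed (only option left). Eliminate Wed elsewhere: t₁, t₂.
Determined: t₃=Wed, t₅=Mon. The other variables each still have more than one consistent value. That makes 2.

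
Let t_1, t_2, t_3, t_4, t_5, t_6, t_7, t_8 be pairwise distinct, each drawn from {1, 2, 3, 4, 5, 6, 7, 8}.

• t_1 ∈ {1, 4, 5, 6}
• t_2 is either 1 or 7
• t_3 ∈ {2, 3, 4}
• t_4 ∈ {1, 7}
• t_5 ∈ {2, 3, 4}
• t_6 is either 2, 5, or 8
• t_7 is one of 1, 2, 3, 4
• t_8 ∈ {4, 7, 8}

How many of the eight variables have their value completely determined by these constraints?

3

Among the 8 variables, 6 fits only t_1 (and all 8 values in {1, 2, 3, 4, 5, 6, 7, 8} must be used), so t_1 = 6.
Among the 7 still-open variables, 5 fits only t_6 (and all 7 values in {1, 2, 3, 4, 5, 7, 8} must be used), so t_6 = 5.
The 6 still-open variables together cover exactly {1, 2, 3, 4, 7, 8} — 6 values for 6 variables — and 8 appears only in t_8's list, so t_8 = 8.
t_2 and t_4 share exactly the 2 values {1, 7}; by pigeonhole those values go to them, so strike 1, 7 from t_7.
Determined: t_1=6, t_6=5, t_8=8. The other variables each still have more than one consistent value. That makes 3.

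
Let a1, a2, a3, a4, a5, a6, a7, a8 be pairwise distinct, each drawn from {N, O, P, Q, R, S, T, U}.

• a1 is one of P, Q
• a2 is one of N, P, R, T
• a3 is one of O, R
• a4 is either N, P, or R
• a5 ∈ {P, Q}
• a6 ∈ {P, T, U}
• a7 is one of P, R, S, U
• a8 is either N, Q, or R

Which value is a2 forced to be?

Among the 8 variables, O fits only a3 (and all 8 values in {N, O, P, Q, R, S, T, U} must be used), so a3 = O.
The 7 still-open variables draw from only 7 values {N, P, Q, R, S, T, U}, so each is used; only a7 can be S, hence a7 = S.
The 6 still-open variables together cover exactly {N, P, Q, R, T, U} — 6 values for 6 variables — and U appears only in a6's list, so a6 = U.
Among the 5 still-open variables, T fits only a2 (and all 5 values in {N, P, Q, R, T} must be used), so a2 = T.

T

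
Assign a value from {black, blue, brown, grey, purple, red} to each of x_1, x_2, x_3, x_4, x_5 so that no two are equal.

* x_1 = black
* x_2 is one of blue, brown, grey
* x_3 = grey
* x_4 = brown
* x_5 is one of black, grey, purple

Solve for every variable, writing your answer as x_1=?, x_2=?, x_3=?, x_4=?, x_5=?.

x_1 has just one choice, so x_1 = black. Strike black from x_5.
x_3 must be grey (only option left). Remove grey from x_2, x_5.
That leaves x_4 = brown. So x_2 can't be brown.
x_5 must be purple (only option left).
That leaves x_2 = blue.

x_1=black, x_2=blue, x_3=grey, x_4=brown, x_5=purple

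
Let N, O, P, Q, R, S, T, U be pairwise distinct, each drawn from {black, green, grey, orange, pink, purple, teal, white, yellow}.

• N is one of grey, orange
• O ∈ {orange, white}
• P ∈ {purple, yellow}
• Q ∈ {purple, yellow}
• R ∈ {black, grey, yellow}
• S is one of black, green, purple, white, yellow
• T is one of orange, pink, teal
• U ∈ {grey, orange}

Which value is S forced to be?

green

N and U between them cover only {grey, orange} — a naked pair. Remove those values from O, R, T.
O's domain is down to {white}, so O = white. Remove white from S.
P and Q between them cover only {purple, yellow} — a naked pair. Remove those values from R, S.
That leaves R = black. Eliminate black elsewhere: S.
So S = green.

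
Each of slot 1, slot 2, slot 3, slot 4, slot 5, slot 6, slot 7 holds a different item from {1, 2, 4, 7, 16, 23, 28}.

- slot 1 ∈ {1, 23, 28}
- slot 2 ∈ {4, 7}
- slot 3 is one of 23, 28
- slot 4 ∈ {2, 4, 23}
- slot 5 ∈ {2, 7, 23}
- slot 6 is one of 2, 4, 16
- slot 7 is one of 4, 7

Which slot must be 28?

Among the 7 variables, 1 fits only slot 1 (and all 7 values in {1, 2, 4, 7, 16, 23, 28} must be used), so slot 1 = 1.
The 6 still-open variables together cover exactly {2, 4, 7, 16, 23, 28} — 6 values for 6 variables — and 16 appears only in slot 6's list, so slot 6 = 16.
Among the 5 still-open variables, 28 fits only slot 3 (and all 5 values in {2, 4, 7, 23, 28} must be used), so slot 3 = 28.

slot 3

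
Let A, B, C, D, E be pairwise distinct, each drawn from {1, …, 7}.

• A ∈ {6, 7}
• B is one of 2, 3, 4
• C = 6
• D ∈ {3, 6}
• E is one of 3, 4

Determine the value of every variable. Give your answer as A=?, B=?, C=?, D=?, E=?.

C's domain is down to {6}, so C = 6. Remove 6 from A, D.
D must be 3 (only option left). So B, E can't be 3.
E must be 4 (only option left). So B can't be 4.
A's domain is down to {7}, so A = 7.
B must be 2 (only option left).

A=7, B=2, C=6, D=3, E=4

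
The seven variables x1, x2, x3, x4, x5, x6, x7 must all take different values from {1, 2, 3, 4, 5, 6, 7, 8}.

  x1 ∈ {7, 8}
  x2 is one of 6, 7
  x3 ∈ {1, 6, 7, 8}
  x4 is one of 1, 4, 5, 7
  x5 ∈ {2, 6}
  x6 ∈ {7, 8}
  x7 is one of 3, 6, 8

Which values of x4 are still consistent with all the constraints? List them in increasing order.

4, 5

The 2 variables x1 and x6 are confined to {7, 8}, which locks those values in; drop them from x2, x3, x4, x7.
x2's domain is down to {6}, so x2 = 6. Strike 6 from x3, x5, x7.
x3's domain is down to {1}, so x3 = 1. Strike 1 from x4.
x5 must be 2 (only option left).
x7 must be 3 (only option left).
No further eliminations apply; x4 can still be any of 4, 5.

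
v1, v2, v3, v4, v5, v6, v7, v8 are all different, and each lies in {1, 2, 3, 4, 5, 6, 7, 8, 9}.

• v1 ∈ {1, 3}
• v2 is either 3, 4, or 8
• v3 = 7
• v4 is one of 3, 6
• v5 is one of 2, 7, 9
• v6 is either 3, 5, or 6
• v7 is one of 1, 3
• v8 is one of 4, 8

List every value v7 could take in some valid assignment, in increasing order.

v3's domain is down to {7}, so v3 = 7. Strike 7 from v5.
The 2 variables v1 and v7 are confined to {1, 3}, which locks those values in; drop them from v2, v4, v6.
v4's domain is down to {6}, so v4 = 6. Remove 6 from v6.
v6's domain is down to {5}, so v6 = 5.
No further eliminations apply; v7 can still be any of 1, 3.

1, 3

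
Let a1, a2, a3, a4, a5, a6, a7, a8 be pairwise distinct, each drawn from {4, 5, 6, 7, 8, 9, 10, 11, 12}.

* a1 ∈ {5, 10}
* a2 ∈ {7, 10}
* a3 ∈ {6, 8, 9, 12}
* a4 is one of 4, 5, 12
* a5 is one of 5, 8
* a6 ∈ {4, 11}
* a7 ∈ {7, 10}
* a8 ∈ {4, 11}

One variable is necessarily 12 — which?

a4

The 2 variables a2 and a7 are confined to {7, 10}, which locks those values in; drop them from a1.
a1 must be 5 (only option left). Remove 5 from a4, a5.
That leaves a5 = 8. Strike 8 from a3.
The 2 variables a6 and a8 are confined to {4, 11}, which locks those values in; drop them from a4.
So 12 goes to a4.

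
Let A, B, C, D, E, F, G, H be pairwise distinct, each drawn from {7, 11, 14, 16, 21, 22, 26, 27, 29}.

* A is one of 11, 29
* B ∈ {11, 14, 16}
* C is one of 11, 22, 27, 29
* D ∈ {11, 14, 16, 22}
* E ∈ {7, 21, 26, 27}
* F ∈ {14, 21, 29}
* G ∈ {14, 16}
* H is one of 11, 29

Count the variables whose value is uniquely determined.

A and H share exactly the 2 values {11, 29}; by pigeonhole those values go to them, so strike 11, 29 from B, C, D, F.
B and G share exactly the 2 values {14, 16}; by pigeonhole those values go to them, so strike 14, 16 from D, F.
D's domain is down to {22}, so D = 22. Remove 22 from C.
F has just one choice, so F = 21. Eliminate 21 elsewhere: E.
C's domain is down to {27}, so C = 27. Remove 27 from E.
Determined: C=27, D=22, F=21. The other variables each still have more than one consistent value. That makes 3.

3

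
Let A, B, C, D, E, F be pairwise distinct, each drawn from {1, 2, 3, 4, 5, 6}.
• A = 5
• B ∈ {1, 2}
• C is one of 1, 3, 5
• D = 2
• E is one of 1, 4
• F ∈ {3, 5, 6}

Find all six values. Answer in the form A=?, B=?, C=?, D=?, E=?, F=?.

A has just one choice, so A = 5. Eliminate 5 elsewhere: C, F.
D must be 2 (only option left). Eliminate 2 elsewhere: B.
That leaves B = 1. So C, E can't be 1.
That leaves C = 3. So F can't be 3.
That leaves E = 4.
F must be 6 (only option left).

A=5, B=1, C=3, D=2, E=4, F=6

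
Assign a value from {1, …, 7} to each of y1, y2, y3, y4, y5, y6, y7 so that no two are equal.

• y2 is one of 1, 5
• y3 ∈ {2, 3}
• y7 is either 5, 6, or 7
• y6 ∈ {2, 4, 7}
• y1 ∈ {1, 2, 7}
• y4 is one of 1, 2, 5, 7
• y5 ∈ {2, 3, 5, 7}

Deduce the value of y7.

6

The 7 variables draw from only 7 values {1, 2, 3, 4, 5, 6, 7}, so each is used; only y6 can be 4, hence y6 = 4.
The 6 still-open variables together cover exactly {1, 2, 3, 5, 6, 7} — 6 values for 6 variables — and 6 appears only in y7's list, so y7 = 6.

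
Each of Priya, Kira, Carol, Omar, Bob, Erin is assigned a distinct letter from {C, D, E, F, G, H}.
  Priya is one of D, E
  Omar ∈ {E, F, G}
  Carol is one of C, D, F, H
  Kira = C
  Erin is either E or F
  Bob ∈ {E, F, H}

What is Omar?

Kira must be C (only option left). Remove C from Carol.
Among the 5 still-open variables, G fits only Omar (and all 5 values in {D, E, F, G, H} must be used), so Omar = G.

G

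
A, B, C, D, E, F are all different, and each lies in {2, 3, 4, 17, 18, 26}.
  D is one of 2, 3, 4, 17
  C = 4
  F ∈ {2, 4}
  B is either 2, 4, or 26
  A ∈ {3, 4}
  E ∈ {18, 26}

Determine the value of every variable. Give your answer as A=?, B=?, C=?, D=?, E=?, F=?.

A=3, B=26, C=4, D=17, E=18, F=2

C must be 4 (only option left). Strike 4 from A, B, D, F.
That leaves F = 2. Strike 2 from B, D.
A has just one choice, so A = 3. Eliminate 3 elsewhere: D.
B has just one choice, so B = 26. So E can't be 26.
D has just one choice, so D = 17.
E has just one choice, so E = 18.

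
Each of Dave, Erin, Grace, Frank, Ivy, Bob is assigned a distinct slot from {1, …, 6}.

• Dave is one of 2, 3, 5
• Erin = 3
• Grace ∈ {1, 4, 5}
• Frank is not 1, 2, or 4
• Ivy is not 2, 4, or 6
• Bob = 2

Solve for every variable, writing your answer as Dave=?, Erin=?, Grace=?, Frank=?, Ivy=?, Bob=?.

Dave=5, Erin=3, Grace=4, Frank=6, Ivy=1, Bob=2

Erin's domain is down to {3}, so Erin = 3. Strike 3 from Dave, Frank, Ivy.
Bob must be 2 (only option left). Strike 2 from Dave.
That leaves Dave = 5. Strike 5 from Grace, Frank, Ivy.
That leaves Frank = 6.
Ivy's domain is down to {1}, so Ivy = 1. Eliminate 1 elsewhere: Grace.
Grace's domain is down to {4}, so Grace = 4.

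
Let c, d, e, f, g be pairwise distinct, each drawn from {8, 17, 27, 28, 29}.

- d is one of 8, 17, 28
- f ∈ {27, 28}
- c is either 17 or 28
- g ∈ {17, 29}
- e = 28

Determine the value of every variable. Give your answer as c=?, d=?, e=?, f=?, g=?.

c=17, d=8, e=28, f=27, g=29

e must be 28 (only option left). So c, d, f can't be 28.
f's domain is down to {27}, so f = 27.
That leaves c = 17. Strike 17 from d, g.
d must be 8 (only option left).
g has just one choice, so g = 29.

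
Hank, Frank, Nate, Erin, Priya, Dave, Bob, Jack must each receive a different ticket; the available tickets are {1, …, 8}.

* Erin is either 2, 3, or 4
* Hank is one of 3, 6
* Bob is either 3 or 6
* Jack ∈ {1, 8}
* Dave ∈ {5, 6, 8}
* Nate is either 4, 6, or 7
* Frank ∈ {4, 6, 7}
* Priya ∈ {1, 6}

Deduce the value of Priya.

The 8 variables together cover exactly {1, 2, 3, 4, 5, 6, 7, 8} — 8 values for 8 variables — and 2 appears only in Erin's list, so Erin = 2.
The 7 still-open variables together cover exactly {1, 3, 4, 5, 6, 7, 8} — 7 values for 7 variables — and 5 appears only in Dave's list, so Dave = 5.
The 6 still-open variables draw from only 6 values {1, 3, 4, 6, 7, 8}, so each is used; only Jack can be 8, hence Jack = 8.
Among the 5 still-open variables, 1 fits only Priya (and all 5 values in {1, 3, 4, 6, 7} must be used), so Priya = 1.

1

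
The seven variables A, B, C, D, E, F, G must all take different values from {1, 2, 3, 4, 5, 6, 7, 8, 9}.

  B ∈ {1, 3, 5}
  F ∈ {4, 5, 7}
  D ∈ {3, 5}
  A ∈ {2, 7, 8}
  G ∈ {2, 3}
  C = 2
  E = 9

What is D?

C's domain is down to {2}, so C = 2. Remove 2 from A, G.
E's domain is down to {9}, so E = 9.
G's domain is down to {3}, so G = 3. Remove 3 from B, D.
So D = 5.

5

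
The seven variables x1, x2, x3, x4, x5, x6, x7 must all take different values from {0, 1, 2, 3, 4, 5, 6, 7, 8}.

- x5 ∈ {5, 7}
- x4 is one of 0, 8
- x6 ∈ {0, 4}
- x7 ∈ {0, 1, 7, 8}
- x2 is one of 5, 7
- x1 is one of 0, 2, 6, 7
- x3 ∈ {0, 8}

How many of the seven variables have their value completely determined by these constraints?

x2 and x5 share exactly the 2 values {5, 7}; by pigeonhole those values go to them, so strike 5, 7 from x1, x7.
x3 and x4 between them cover only {0, 8} — a naked pair. Remove those values from x1, x6, x7.
x6 must be 4 (only option left).
That leaves x7 = 1.
Determined: x6=4, x7=1. The other variables each still have more than one consistent value. That makes 2.

2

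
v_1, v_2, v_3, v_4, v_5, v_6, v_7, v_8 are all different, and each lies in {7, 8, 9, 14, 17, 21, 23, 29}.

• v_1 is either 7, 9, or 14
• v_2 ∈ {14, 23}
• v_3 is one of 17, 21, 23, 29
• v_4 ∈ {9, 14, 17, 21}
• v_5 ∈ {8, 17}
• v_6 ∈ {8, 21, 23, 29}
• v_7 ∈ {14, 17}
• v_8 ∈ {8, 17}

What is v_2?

23

Among the 8 variables, 7 fits only v_1 (and all 8 values in {7, 8, 9, 14, 17, 21, 23, 29} must be used), so v_1 = 7.
The 7 still-open variables together cover exactly {8, 9, 14, 17, 21, 23, 29} — 7 values for 7 variables — and 9 appears only in v_4's list, so v_4 = 9.
The 2 variables v_5 and v_8 are confined to {8, 17}, which locks those values in; drop them from v_3, v_6, v_7.
v_7's domain is down to {14}, so v_7 = 14. Strike 14 from v_2.
So v_2 = 23.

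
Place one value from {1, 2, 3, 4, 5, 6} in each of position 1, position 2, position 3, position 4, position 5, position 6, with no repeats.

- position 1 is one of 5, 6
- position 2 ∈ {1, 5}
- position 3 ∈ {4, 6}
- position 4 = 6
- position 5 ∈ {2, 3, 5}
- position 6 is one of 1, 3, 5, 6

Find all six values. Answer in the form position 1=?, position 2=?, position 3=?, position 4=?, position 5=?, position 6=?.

position 1=5, position 2=1, position 3=4, position 4=6, position 5=2, position 6=3

position 4 has just one choice, so position 4 = 6. Remove 6 from position 1, position 3, position 6.
position 1 must be 5 (only option left). Strike 5 from position 2, position 5, position 6.
position 2 has just one choice, so position 2 = 1. So position 6 can't be 1.
position 3 has just one choice, so position 3 = 4.
position 6 has just one choice, so position 6 = 3. Strike 3 from position 5.
position 5 must be 2 (only option left).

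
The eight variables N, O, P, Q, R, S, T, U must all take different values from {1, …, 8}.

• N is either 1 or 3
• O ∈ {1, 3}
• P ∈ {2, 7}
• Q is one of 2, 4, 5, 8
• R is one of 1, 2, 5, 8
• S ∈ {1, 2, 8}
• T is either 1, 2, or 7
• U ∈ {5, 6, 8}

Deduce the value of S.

The 8 variables together cover exactly {1, 2, 3, 4, 5, 6, 7, 8} — 8 values for 8 variables — and 4 appears only in Q's list, so Q = 4.
The 7 still-open variables draw from only 7 values {1, 2, 3, 5, 6, 7, 8}, so each is used; only U can be 6, hence U = 6.
Among the 6 still-open variables, 5 fits only R (and all 6 values in {1, 2, 3, 5, 7, 8} must be used), so R = 5.
Among the 5 still-open variables, 8 fits only S (and all 5 values in {1, 2, 3, 7, 8} must be used), so S = 8.

8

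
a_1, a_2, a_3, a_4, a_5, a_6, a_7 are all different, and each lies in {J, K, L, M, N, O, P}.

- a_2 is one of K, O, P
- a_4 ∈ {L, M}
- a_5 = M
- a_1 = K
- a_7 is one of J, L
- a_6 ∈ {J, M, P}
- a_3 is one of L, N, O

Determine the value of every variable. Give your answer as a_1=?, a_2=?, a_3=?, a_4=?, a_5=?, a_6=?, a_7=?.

a_1=K, a_2=O, a_3=N, a_4=L, a_5=M, a_6=P, a_7=J

a_1's domain is down to {K}, so a_1 = K. Strike K from a_2.
a_5 must be M (only option left). So a_4, a_6 can't be M.
a_4 must be L (only option left). Remove L from a_3, a_7.
a_7 has just one choice, so a_7 = J. So a_6 can't be J.
That leaves a_6 = P. Remove P from a_2.
a_2 must be O (only option left). Eliminate O elsewhere: a_3.
a_3 must be N (only option left).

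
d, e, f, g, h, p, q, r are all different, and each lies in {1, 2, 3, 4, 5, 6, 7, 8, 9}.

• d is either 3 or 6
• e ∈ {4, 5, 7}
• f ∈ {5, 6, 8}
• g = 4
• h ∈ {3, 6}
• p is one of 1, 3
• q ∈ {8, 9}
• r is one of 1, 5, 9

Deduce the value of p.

1

g has just one choice, so g = 4. Eliminate 4 elsewhere: e.
Among the 7 still-open variables, 7 fits only e (and all 7 values in {1, 3, 5, 6, 7, 8, 9} must be used), so e = 7.
The 2 variables d and h are confined to {3, 6}, which locks those values in; drop them from f, p.
So p = 1.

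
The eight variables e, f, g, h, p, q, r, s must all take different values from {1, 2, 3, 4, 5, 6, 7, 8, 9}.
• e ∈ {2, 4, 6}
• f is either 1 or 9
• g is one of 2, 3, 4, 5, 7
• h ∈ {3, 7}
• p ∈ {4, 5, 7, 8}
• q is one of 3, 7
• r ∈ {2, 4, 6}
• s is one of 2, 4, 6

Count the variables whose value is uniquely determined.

2

h and q between them cover only {3, 7} — a naked pair. Remove those values from g, p.
The 3 variables e, r, s are confined to {2, 4, 6}, which locks those values in; drop them from g, p.
g must be 5 (only option left). Remove 5 from p.
p must be 8 (only option left).
Determined: g=5, p=8. The other variables each still have more than one consistent value. That makes 2.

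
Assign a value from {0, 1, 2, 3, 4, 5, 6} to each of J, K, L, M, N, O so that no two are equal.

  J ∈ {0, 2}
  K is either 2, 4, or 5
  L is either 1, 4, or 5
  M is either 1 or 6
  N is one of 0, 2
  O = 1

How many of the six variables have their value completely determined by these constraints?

O's domain is down to {1}, so O = 1. Strike 1 from L, M.
M has just one choice, so M = 6.
J and N between them cover only {0, 2} — a naked pair. Remove those values from K.
Determined: M=6, O=1. The other variables each still have more than one consistent value. That makes 2.

2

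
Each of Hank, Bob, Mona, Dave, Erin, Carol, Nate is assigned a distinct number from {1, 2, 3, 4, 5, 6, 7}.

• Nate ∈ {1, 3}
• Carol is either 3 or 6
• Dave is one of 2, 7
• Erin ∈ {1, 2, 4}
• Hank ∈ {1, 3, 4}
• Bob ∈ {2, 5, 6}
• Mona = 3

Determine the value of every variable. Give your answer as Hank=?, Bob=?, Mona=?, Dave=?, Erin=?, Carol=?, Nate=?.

Mona has just one choice, so Mona = 3. Eliminate 3 elsewhere: Hank, Carol, Nate.
Carol has just one choice, so Carol = 6. So Bob can't be 6.
Nate has just one choice, so Nate = 1. Strike 1 from Hank, Erin.
Hank must be 4 (only option left). So Erin can't be 4.
That leaves Erin = 2. Strike 2 from Bob, Dave.
Bob must be 5 (only option left).
Dave must be 7 (only option left).

Hank=4, Bob=5, Mona=3, Dave=7, Erin=2, Carol=6, Nate=1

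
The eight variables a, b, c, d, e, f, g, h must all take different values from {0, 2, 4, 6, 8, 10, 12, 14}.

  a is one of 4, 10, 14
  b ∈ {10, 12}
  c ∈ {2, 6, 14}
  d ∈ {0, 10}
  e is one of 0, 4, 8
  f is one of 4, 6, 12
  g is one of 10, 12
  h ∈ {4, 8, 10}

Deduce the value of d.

0

The 8 variables together cover exactly {0, 2, 4, 6, 8, 10, 12, 14} — 8 values for 8 variables — and 2 appears only in c's list, so c = 2.
Among the 7 still-open variables, 6 fits only f (and all 7 values in {0, 4, 6, 8, 10, 12, 14} must be used), so f = 6.
The 6 still-open variables together cover exactly {0, 4, 8, 10, 12, 14} — 6 values for 6 variables — and 14 appears only in a's list, so a = 14.
The 2 variables b and g are confined to {10, 12}, which locks those values in; drop them from d, h.
So d = 0.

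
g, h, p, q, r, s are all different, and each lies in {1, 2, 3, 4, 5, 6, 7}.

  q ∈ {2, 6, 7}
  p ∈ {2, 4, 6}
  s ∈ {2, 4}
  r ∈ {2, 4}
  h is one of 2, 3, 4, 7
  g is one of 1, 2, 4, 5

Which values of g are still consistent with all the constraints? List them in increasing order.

The 2 variables r and s are confined to {2, 4}, which locks those values in; drop them from g, h, p, q.
That leaves p = 6. Strike 6 from q.
That leaves q = 7. Eliminate 7 elsewhere: h.
h's domain is down to {3}, so h = 3.
No further eliminations apply; g can still be any of 1, 5.

1, 5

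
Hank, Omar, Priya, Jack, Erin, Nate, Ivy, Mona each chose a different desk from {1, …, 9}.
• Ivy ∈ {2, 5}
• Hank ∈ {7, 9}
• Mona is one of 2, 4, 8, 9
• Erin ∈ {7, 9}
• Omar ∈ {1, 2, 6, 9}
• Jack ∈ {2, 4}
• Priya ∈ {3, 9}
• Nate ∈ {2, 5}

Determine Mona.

8

The 2 variables Hank and Erin are confined to {7, 9}, which locks those values in; drop them from Omar, Priya, Mona.
That leaves Priya = 3.
Nate and Ivy share exactly the 2 values {2, 5}; by pigeonhole those values go to them, so strike 2, 5 from Omar, Jack, Mona.
That leaves Jack = 4. Remove 4 from Mona.
So Mona = 8.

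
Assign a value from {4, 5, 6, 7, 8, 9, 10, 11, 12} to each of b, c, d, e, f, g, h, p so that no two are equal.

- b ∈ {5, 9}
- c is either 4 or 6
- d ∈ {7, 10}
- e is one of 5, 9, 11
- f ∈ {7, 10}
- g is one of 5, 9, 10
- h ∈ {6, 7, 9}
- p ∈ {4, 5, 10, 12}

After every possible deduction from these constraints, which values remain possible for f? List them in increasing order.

Among the 8 variables, 11 fits only e (and all 8 values in {4, 5, 6, 7, 9, 10, 11, 12} must be used), so e = 11.
The 7 still-open variables together cover exactly {4, 5, 6, 7, 9, 10, 12} — 7 values for 7 variables — and 12 appears only in p's list, so p = 12.
The 6 still-open variables together cover exactly {4, 5, 6, 7, 9, 10} — 6 values for 6 variables — and 4 appears only in c's list, so c = 4.
The 5 still-open variables together cover exactly {5, 6, 7, 9, 10} — 5 values for 5 variables — and 6 appears only in h's list, so h = 6.
d and f share exactly the 2 values {7, 10}; by pigeonhole those values go to them, so strike 7, 10 from g.
No further eliminations apply; f can still be any of 7, 10.

7, 10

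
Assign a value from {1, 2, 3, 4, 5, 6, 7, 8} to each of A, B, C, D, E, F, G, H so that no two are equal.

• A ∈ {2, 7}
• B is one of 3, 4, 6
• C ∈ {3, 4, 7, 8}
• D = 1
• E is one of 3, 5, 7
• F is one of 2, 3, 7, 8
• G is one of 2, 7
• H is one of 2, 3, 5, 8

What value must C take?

D's domain is down to {1}, so D = 1.
The 7 still-open variables together cover exactly {2, 3, 4, 5, 6, 7, 8} — 7 values for 7 variables — and 6 appears only in B's list, so B = 6.
The 6 still-open variables together cover exactly {2, 3, 4, 5, 7, 8} — 6 values for 6 variables — and 4 appears only in C's list, so C = 4.

4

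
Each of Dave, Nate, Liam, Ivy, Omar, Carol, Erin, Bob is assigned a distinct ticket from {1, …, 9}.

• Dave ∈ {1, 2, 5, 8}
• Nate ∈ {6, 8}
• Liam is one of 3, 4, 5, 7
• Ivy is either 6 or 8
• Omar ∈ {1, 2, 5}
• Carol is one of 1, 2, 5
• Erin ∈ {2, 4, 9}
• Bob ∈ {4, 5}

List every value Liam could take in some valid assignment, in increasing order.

Nate and Ivy share exactly the 2 values {6, 8}; by pigeonhole those values go to them, so strike 6, 8 from Dave.
Dave, Omar, Carol share exactly the 3 values {1, 2, 5}; by pigeonhole those values go to them, so strike 1, 2, 5 from Liam, Erin, Bob.
Bob has just one choice, so Bob = 4. So Liam, Erin can't be 4.
Erin's domain is down to {9}, so Erin = 9.
No further eliminations apply; Liam can still be any of 3, 7.

3, 7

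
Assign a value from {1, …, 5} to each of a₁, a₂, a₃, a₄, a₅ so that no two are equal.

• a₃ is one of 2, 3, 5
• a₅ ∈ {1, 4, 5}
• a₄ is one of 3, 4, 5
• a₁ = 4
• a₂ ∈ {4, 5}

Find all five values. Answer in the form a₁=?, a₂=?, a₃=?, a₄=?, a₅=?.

a₁ must be 4 (only option left). Strike 4 from a₂, a₄, a₅.
a₂'s domain is down to {5}, so a₂ = 5. Eliminate 5 elsewhere: a₃, a₄, a₅.
a₄ has just one choice, so a₄ = 3. Strike 3 from a₃.
a₅ must be 1 (only option left).
a₃'s domain is down to {2}, so a₃ = 2.

a₁=4, a₂=5, a₃=2, a₄=3, a₅=1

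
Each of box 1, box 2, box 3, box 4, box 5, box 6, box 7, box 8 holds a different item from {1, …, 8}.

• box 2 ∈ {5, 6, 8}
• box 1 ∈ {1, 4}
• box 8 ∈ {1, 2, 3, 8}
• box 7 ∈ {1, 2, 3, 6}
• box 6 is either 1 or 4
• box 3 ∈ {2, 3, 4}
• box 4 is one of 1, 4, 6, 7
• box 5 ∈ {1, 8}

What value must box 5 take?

8

The 8 variables together cover exactly {1, 2, 3, 4, 5, 6, 7, 8} — 8 values for 8 variables — and 5 appears only in box 2's list, so box 2 = 5.
Among the 7 still-open variables, 7 fits only box 4 (and all 7 values in {1, 2, 3, 4, 6, 7, 8} must be used), so box 4 = 7.
The 6 still-open variables together cover exactly {1, 2, 3, 4, 6, 8} — 6 values for 6 variables — and 6 appears only in box 7's list, so box 7 = 6.
box 1 and box 6 share exactly the 2 values {1, 4}; by pigeonhole those values go to them, so strike 1, 4 from box 3, box 5, box 8.
So box 5 = 8.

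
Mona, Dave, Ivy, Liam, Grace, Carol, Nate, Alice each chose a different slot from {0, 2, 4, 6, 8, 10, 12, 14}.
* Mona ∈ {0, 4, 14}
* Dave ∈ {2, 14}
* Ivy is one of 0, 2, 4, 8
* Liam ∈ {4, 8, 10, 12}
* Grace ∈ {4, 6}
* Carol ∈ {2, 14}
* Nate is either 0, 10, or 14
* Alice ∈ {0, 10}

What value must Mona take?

4

The 8 variables draw from only 8 values {0, 2, 4, 6, 8, 10, 12, 14}, so each is used; only Grace can be 6, hence Grace = 6.
Among the 7 still-open variables, 12 fits only Liam (and all 7 values in {0, 2, 4, 8, 10, 12, 14} must be used), so Liam = 12.
Among the 6 still-open variables, 8 fits only Ivy (and all 6 values in {0, 2, 4, 8, 10, 14} must be used), so Ivy = 8.
Among the 5 still-open variables, 4 fits only Mona (and all 5 values in {0, 2, 4, 10, 14} must be used), so Mona = 4.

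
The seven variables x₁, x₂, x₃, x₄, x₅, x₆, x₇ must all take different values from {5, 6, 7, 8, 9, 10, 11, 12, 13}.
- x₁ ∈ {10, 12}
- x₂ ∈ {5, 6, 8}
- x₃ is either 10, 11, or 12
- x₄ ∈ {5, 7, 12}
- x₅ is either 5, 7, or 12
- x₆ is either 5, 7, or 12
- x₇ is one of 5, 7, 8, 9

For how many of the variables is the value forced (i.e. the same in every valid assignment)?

2

The 3 variables x₄, x₅, x₆ are confined to {5, 7, 12}, which locks those values in; drop them from x₁, x₂, x₃, x₇.
That leaves x₁ = 10. Eliminate 10 elsewhere: x₃.
x₃ has just one choice, so x₃ = 11.
Determined: x₁=10, x₃=11. The other variables each still have more than one consistent value. That makes 2.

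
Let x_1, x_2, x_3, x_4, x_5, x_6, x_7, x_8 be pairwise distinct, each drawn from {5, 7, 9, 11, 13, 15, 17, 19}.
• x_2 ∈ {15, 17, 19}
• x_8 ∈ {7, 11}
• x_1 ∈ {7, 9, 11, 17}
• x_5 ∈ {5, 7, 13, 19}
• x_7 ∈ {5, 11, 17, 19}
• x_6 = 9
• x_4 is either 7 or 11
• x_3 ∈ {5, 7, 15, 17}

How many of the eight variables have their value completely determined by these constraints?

3

x_6 must be 9 (only option left). Strike 9 from x_1.
The 7 still-open variables draw from only 7 values {5, 7, 11, 13, 15, 17, 19}, so each is used; only x_5 can be 13, hence x_5 = 13.
x_4 and x_8 between them cover only {7, 11} — a naked pair. Remove those values from x_1, x_3, x_7.
x_1 has just one choice, so x_1 = 17. Strike 17 from x_2, x_3, x_7.
Determined: x_1=17, x_5=13, x_6=9. The other variables each still have more than one consistent value. That makes 3.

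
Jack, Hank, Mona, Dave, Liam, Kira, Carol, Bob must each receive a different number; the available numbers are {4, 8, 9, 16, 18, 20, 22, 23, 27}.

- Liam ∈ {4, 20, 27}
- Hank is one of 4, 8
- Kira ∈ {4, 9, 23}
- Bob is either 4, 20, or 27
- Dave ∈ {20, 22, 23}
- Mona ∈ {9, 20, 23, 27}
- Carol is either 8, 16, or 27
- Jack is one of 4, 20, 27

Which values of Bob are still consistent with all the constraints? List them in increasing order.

The 8 variables draw from only 8 values {4, 8, 9, 16, 20, 22, 23, 27}, so each is used; only Carol can be 16, hence Carol = 16.
The 7 still-open variables together cover exactly {4, 8, 9, 20, 22, 23, 27} — 7 values for 7 variables — and 8 appears only in Hank's list, so Hank = 8.
The 6 still-open variables draw from only 6 values {4, 9, 20, 22, 23, 27}, so each is used; only Dave can be 22, hence Dave = 22.
Jack, Liam, Bob between them cover only {4, 20, 27} — a naked triple. Remove those values from Mona, Kira.
No further eliminations apply; Bob can still be any of 4, 20, 27.

4, 20, 27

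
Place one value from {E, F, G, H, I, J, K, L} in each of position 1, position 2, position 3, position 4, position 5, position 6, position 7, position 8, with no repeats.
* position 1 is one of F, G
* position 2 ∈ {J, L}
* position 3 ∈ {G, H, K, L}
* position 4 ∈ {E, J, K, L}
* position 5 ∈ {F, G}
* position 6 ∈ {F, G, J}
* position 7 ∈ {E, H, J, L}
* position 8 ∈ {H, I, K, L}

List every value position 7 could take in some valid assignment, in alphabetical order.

E, H

The 8 variables draw from only 8 values {E, F, G, H, I, J, K, L}, so each is used; only position 8 can be I, hence position 8 = I.
The 2 variables position 1 and position 5 are confined to {F, G}, which locks those values in; drop them from position 3, position 6.
That leaves position 6 = J. Strike J from position 2, position 4, position 7.
That leaves position 2 = L. So position 3, position 4, position 7 can't be L.
No further eliminations apply; position 7 can still be any of E, H.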